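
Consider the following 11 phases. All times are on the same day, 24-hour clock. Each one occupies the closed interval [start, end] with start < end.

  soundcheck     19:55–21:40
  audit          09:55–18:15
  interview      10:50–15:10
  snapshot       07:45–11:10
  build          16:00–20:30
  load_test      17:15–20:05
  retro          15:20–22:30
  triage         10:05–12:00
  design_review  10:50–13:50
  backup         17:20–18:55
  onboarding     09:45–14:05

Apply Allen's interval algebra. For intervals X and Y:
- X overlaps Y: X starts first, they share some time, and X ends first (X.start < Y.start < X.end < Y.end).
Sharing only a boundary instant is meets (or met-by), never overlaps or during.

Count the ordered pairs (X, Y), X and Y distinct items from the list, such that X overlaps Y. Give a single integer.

15

Checking all 110 ordered pairs for relation 'overlaps'; matching pairs in alphabetical order:
(audit, backup): audit overlaps backup ✓
(audit, build): audit overlaps build ✓
(audit, load_test): audit overlaps load_test ✓
(audit, retro): audit overlaps retro ✓
(build, soundcheck): build overlaps soundcheck ✓
(load_test, soundcheck): load_test overlaps soundcheck ✓
(onboarding, audit): onboarding overlaps audit ✓
(onboarding, interview): onboarding overlaps interview ✓
(snapshot, audit): snapshot overlaps audit ✓
(snapshot, design_review): snapshot overlaps design_review ✓
(snapshot, interview): snapshot overlaps interview ✓
(snapshot, onboarding): snapshot overlaps onboarding ✓
(snapshot, triage): snapshot overlaps triage ✓
(triage, design_review): triage overlaps design_review ✓
(triage, interview): triage overlaps interview ✓
Count: 15.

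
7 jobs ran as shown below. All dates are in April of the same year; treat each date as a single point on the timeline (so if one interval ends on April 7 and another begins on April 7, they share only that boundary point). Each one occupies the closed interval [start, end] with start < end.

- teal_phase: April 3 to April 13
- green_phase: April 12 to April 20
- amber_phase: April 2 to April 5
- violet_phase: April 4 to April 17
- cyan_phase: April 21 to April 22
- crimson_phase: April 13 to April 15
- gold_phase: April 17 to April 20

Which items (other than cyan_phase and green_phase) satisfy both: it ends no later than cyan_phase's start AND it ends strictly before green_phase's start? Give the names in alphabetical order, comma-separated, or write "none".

amber_phase

Conditions: its end is no later than cyan_phase's start (X.end <= April 21) AND its end is strictly before green_phase's start (X.end < April 12).
amber_phase: end April 5 <= April 21? ✓; end April 5 < April 12? ✓ → yes.
crimson_phase: end April 15 <= April 21? ✓; end April 15 < April 12? ✗ → no.
gold_phase: end April 20 <= April 21? ✓; end April 20 < April 12? ✗ → no.
teal_phase: end April 13 <= April 21? ✓; end April 13 < April 12? ✗ → no.
violet_phase: end April 17 <= April 21? ✓; end April 17 < April 12? ✗ → no.
Result: amber_phase.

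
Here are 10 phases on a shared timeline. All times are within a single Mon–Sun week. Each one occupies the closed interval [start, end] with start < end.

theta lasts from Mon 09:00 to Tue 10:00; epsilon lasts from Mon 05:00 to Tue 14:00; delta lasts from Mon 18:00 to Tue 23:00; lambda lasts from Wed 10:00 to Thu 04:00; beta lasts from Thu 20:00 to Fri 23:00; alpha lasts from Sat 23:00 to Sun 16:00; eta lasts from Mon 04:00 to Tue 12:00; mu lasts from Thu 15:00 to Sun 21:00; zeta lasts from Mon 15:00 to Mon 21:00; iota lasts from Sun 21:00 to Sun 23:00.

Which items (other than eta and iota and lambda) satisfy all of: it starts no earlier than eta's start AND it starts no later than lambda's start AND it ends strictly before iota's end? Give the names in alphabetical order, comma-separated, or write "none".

Conditions: its start is no earlier than eta's start (X.start >= Mon 04:00) AND its start is no later than lambda's start (X.start <= Wed 10:00) AND its end is strictly before iota's end (X.end < Sun 23:00).
alpha: start Sat 23:00 >= Mon 04:00? ✓; start Sat 23:00 <= Wed 10:00? ✗; end Sun 16:00 < Sun 23:00? ✓ → no.
beta: start Thu 20:00 >= Mon 04:00? ✓; start Thu 20:00 <= Wed 10:00? ✗; end Fri 23:00 < Sun 23:00? ✓ → no.
delta: start Mon 18:00 >= Mon 04:00? ✓; start Mon 18:00 <= Wed 10:00? ✓; end Tue 23:00 < Sun 23:00? ✓ → yes.
epsilon: start Mon 05:00 >= Mon 04:00? ✓; start Mon 05:00 <= Wed 10:00? ✓; end Tue 14:00 < Sun 23:00? ✓ → yes.
mu: start Thu 15:00 >= Mon 04:00? ✓; start Thu 15:00 <= Wed 10:00? ✗; end Sun 21:00 < Sun 23:00? ✓ → no.
theta: start Mon 09:00 >= Mon 04:00? ✓; start Mon 09:00 <= Wed 10:00? ✓; end Tue 10:00 < Sun 23:00? ✓ → yes.
zeta: start Mon 15:00 >= Mon 04:00? ✓; start Mon 15:00 <= Wed 10:00? ✓; end Mon 21:00 < Sun 23:00? ✓ → yes.
Result: delta, epsilon, theta, zeta.

delta, epsilon, theta, zeta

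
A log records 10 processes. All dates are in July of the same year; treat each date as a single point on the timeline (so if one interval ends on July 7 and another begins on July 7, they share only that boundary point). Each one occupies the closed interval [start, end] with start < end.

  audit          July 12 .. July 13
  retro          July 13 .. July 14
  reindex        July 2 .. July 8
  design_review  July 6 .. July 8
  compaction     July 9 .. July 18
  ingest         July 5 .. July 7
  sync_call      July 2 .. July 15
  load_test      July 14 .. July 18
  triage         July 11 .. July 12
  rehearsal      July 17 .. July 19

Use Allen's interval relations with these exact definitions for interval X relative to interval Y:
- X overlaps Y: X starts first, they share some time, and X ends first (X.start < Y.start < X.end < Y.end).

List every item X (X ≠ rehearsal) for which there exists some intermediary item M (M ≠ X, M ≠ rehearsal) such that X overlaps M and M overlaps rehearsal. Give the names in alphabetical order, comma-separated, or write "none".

sync_call

Target rehearsal = [July 17, July 19].
Intermediaries M with M overlaps rehearsal: compaction, load_test.
Via compaction — items with X overlaps compaction: sync_call.
Via load_test — items with X overlaps load_test: sync_call.
Union: sync_call.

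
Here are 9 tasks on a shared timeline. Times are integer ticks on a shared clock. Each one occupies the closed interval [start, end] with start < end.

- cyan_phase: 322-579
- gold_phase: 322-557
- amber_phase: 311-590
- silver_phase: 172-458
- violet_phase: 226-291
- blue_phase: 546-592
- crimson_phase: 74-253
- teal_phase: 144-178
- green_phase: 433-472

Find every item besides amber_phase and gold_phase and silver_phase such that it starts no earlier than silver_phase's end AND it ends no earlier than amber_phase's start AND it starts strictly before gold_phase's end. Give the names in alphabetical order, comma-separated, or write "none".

blue_phase

Conditions: its start is no earlier than silver_phase's end (X.start >= 458) AND its end is no earlier than amber_phase's start (X.end >= 311) AND its start is strictly before gold_phase's end (X.start < 557).
blue_phase: start 546 >= 458? ✓; end 592 >= 311? ✓; start 546 < 557? ✓ → yes.
crimson_phase: start 74 >= 458? ✗; end 253 >= 311? ✗; start 74 < 557? ✓ → no.
cyan_phase: start 322 >= 458? ✗; end 579 >= 311? ✓; start 322 < 557? ✓ → no.
green_phase: start 433 >= 458? ✗; end 472 >= 311? ✓; start 433 < 557? ✓ → no.
teal_phase: start 144 >= 458? ✗; end 178 >= 311? ✗; start 144 < 557? ✓ → no.
violet_phase: start 226 >= 458? ✗; end 291 >= 311? ✗; start 226 < 557? ✓ → no.
Result: blue_phase.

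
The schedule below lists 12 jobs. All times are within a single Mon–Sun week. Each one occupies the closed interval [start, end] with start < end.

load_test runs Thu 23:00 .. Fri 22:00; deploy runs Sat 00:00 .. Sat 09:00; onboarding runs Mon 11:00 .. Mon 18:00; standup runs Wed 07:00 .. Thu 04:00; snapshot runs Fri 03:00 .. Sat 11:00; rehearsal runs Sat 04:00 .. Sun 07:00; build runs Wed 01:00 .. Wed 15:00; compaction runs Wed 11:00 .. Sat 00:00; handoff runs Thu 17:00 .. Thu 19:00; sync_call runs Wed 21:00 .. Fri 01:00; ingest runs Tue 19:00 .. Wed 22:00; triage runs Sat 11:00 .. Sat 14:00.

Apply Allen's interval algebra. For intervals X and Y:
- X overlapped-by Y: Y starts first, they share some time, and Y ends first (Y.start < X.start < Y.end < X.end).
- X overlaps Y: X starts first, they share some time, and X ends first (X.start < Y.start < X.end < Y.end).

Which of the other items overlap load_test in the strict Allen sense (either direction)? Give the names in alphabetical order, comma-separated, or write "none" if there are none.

snapshot, sync_call

Target load_test = [Thu 23:00, Fri 22:00].
build [Wed 01:00, Wed 15:00] → before → no.
compaction [Wed 11:00, Sat 00:00] → contains → no.
deploy [Sat 00:00, Sat 09:00] → after → no.
handoff [Thu 17:00, Thu 19:00] → before → no.
ingest [Tue 19:00, Wed 22:00] → before → no.
onboarding [Mon 11:00, Mon 18:00] → before → no.
rehearsal [Sat 04:00, Sun 07:00] → after → no.
snapshot [Fri 03:00, Sat 11:00] → overlapped-by → yes.
standup [Wed 07:00, Thu 04:00] → before → no.
sync_call [Wed 21:00, Fri 01:00] → overlaps → yes.
triage [Sat 11:00, Sat 14:00] → after → no.
Result: snapshot, sync_call.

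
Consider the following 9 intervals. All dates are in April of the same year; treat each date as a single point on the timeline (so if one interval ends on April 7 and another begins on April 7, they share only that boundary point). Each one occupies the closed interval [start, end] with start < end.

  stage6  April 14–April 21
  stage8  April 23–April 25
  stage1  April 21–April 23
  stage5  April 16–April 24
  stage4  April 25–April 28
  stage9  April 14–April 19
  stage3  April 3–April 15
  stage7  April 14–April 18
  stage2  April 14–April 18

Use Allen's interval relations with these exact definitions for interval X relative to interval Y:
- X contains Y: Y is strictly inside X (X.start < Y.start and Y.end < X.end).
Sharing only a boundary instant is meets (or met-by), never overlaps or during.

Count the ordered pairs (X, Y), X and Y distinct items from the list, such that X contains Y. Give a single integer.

Checking all 72 ordered pairs for relation 'contains'; matching pairs in alphabetical order:
(stage5, stage1): stage5 contains stage1 ✓
Count: 1.

1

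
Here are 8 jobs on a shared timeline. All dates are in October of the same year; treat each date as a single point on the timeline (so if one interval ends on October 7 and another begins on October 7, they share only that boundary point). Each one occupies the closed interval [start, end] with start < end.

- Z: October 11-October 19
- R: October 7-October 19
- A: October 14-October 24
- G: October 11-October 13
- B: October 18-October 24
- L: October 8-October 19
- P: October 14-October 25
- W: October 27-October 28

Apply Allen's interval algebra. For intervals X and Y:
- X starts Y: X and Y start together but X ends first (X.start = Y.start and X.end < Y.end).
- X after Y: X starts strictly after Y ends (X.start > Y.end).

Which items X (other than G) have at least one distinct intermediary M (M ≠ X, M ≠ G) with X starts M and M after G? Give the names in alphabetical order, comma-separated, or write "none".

A

Target G = [October 11, October 13].
Intermediaries M with M after G: A, B, P, W.
Via A — items with X starts A: none.
Via B — items with X starts B: none.
Via P — items with X starts P: A.
Via W — items with X starts W: none.
Union: A.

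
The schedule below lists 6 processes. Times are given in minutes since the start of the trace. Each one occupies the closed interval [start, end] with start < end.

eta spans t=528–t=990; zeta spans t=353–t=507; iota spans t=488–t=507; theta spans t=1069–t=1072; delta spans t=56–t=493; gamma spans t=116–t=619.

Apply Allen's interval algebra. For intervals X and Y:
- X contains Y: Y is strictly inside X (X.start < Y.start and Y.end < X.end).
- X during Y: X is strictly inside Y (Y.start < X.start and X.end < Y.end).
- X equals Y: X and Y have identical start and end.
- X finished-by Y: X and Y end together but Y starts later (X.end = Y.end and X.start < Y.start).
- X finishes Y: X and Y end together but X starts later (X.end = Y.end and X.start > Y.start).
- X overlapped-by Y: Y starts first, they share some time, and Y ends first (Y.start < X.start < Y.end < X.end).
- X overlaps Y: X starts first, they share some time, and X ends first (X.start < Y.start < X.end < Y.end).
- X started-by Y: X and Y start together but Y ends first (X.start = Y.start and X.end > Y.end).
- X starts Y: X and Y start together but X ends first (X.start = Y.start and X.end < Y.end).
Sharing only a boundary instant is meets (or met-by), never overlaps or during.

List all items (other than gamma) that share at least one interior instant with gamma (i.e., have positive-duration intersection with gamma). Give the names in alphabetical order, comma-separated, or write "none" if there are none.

delta, eta, iota, zeta

Target gamma = [t=116, t=619].
delta [t=56, t=493] → overlaps → yes.
eta [t=528, t=990] → overlapped-by → yes.
iota [t=488, t=507] → during → yes.
theta [t=1069, t=1072] → after → no.
zeta [t=353, t=507] → during → yes.
Result: delta, eta, iota, zeta.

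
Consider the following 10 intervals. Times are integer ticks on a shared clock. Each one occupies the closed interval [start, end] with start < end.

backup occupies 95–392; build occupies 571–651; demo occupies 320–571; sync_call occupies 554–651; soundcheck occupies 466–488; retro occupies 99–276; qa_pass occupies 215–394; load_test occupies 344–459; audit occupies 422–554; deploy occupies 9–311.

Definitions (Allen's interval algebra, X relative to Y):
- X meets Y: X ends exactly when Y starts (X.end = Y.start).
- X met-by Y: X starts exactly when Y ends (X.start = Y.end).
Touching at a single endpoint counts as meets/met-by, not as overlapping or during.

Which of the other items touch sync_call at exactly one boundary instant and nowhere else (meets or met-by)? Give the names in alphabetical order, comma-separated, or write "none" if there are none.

Target sync_call = [554, 651].
audit [422, 554] → meets → yes.
backup [95, 392] → before → no.
build [571, 651] → finishes → no.
demo [320, 571] → overlaps → no.
deploy [9, 311] → before → no.
load_test [344, 459] → before → no.
qa_pass [215, 394] → before → no.
retro [99, 276] → before → no.
soundcheck [466, 488] → before → no.
Result: audit.

audit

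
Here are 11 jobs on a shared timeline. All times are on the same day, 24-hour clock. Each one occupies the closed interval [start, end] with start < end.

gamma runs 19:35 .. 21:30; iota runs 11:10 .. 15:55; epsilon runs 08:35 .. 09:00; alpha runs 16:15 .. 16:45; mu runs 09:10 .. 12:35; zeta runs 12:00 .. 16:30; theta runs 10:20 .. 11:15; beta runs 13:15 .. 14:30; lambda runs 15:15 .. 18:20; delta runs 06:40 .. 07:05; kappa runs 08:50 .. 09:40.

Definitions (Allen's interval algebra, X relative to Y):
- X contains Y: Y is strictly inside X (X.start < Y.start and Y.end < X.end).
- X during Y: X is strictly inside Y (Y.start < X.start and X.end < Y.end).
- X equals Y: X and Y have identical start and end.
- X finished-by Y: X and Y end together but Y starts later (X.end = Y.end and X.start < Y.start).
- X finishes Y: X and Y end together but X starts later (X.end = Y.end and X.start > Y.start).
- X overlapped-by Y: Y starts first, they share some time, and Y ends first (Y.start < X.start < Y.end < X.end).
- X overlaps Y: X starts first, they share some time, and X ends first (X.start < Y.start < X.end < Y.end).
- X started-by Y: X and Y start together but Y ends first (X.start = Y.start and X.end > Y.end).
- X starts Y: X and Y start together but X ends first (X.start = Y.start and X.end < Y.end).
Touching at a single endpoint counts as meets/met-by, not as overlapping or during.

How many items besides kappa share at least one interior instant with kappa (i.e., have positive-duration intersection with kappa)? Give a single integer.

2

Target kappa = [08:50, 09:40].
alpha [16:15, 16:45] → after → no.
beta [13:15, 14:30] → after → no.
delta [06:40, 07:05] → before → no.
epsilon [08:35, 09:00] → overlaps → counts.
gamma [19:35, 21:30] → after → no.
iota [11:10, 15:55] → after → no.
lambda [15:15, 18:20] → after → no.
mu [09:10, 12:35] → overlapped-by → counts.
theta [10:20, 11:15] → after → no.
zeta [12:00, 16:30] → after → no.
Total: 2.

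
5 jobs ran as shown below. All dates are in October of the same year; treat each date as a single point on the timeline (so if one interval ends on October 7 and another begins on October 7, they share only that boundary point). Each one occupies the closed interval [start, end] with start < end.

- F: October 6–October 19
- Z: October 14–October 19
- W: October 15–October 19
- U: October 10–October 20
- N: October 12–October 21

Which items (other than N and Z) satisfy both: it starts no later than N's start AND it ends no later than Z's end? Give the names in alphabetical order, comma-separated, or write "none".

F

Conditions: its start is no later than N's start (X.start <= October 12) AND its end is no later than Z's end (X.end <= October 19).
F: start October 6 <= October 12? ✓; end October 19 <= October 19? ✓ → yes.
U: start October 10 <= October 12? ✓; end October 20 <= October 19? ✗ → no.
W: start October 15 <= October 12? ✗; end October 19 <= October 19? ✓ → no.
Result: F.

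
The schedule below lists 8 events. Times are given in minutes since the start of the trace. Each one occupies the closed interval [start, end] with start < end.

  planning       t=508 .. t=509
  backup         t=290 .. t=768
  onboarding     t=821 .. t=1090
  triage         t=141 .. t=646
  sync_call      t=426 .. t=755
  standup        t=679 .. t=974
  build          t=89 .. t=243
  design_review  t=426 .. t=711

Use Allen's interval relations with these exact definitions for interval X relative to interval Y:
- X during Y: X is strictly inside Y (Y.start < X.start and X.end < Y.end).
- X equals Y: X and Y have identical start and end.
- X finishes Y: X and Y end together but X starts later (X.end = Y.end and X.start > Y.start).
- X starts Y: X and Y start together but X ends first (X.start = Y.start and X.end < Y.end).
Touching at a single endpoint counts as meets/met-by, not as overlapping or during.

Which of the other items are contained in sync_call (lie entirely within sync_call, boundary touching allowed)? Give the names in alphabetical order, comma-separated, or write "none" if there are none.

design_review, planning

Target sync_call = [t=426, t=755].
backup [t=290, t=768] → contains → no.
build [t=89, t=243] → before → no.
design_review [t=426, t=711] → starts → yes.
onboarding [t=821, t=1090] → after → no.
planning [t=508, t=509] → during → yes.
standup [t=679, t=974] → overlapped-by → no.
triage [t=141, t=646] → overlaps → no.
Result: design_review, planning.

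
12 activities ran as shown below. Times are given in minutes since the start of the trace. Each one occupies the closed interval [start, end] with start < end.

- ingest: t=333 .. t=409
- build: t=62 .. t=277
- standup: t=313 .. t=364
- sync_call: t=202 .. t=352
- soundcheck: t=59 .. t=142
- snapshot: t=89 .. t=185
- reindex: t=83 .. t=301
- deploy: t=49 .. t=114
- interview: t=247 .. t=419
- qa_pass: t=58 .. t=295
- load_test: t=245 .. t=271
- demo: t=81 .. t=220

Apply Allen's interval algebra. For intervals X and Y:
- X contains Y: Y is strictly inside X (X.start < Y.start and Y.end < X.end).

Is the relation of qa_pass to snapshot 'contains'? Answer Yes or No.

qa_pass = [t=58, t=295], snapshot = [t=89, t=185].
Actual relation of qa_pass to snapshot: contains.
Asked whether 'contains' holds → Yes.

Yes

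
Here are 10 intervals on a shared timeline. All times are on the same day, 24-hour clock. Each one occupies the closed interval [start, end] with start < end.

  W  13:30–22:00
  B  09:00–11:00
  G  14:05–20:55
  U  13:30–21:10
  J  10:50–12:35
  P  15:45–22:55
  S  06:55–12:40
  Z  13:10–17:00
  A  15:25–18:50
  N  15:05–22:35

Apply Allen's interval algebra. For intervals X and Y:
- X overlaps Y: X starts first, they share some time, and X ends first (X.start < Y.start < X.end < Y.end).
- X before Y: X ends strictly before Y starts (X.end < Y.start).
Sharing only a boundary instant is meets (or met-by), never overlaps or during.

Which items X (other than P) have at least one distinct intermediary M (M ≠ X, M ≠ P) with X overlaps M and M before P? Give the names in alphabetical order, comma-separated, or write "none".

Target P = [15:45, 22:55].
Intermediaries M with M before P: B, J, S.
Via B — items with X overlaps B: none.
Via J — items with X overlaps J: B.
Via S — items with X overlaps S: none.
Union: B.

B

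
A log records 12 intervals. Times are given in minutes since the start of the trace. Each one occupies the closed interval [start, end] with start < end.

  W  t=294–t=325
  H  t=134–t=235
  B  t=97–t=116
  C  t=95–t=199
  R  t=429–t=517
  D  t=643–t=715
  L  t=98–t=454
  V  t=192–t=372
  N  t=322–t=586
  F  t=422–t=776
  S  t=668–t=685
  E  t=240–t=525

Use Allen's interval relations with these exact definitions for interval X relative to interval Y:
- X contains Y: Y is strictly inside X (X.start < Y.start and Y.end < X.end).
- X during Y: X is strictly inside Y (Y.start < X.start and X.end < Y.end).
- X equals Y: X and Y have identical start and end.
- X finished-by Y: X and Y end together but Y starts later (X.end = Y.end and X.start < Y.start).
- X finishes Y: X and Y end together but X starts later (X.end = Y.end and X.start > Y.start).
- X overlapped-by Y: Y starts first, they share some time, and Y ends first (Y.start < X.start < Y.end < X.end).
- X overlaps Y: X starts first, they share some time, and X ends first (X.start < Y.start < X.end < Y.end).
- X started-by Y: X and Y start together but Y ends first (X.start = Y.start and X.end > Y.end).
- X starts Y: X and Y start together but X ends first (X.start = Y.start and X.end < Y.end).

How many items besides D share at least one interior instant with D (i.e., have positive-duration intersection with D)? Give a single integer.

2

Target D = [t=643, t=715].
B [t=97, t=116] → before → no.
C [t=95, t=199] → before → no.
E [t=240, t=525] → before → no.
F [t=422, t=776] → contains → counts.
H [t=134, t=235] → before → no.
L [t=98, t=454] → before → no.
N [t=322, t=586] → before → no.
R [t=429, t=517] → before → no.
S [t=668, t=685] → during → counts.
V [t=192, t=372] → before → no.
W [t=294, t=325] → before → no.
Total: 2.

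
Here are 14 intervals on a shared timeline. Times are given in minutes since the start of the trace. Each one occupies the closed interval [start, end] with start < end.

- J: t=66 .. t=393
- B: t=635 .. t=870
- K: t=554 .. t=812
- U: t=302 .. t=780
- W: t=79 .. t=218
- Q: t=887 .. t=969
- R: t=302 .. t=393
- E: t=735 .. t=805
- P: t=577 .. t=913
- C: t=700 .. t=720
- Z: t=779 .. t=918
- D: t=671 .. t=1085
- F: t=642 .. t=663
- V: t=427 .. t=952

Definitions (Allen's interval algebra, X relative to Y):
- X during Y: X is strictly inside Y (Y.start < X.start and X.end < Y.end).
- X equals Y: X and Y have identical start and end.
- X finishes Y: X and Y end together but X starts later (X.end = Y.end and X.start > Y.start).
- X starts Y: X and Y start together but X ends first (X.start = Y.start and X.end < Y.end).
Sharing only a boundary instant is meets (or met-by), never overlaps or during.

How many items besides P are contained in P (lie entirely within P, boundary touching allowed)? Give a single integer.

4

Target P = [t=577, t=913].
B [t=635, t=870] → during → counts.
C [t=700, t=720] → during → counts.
D [t=671, t=1085] → overlapped-by → no.
E [t=735, t=805] → during → counts.
F [t=642, t=663] → during → counts.
J [t=66, t=393] → before → no.
K [t=554, t=812] → overlaps → no.
Q [t=887, t=969] → overlapped-by → no.
R [t=302, t=393] → before → no.
U [t=302, t=780] → overlaps → no.
V [t=427, t=952] → contains → no.
W [t=79, t=218] → before → no.
Z [t=779, t=918] → overlapped-by → no.
Total: 4.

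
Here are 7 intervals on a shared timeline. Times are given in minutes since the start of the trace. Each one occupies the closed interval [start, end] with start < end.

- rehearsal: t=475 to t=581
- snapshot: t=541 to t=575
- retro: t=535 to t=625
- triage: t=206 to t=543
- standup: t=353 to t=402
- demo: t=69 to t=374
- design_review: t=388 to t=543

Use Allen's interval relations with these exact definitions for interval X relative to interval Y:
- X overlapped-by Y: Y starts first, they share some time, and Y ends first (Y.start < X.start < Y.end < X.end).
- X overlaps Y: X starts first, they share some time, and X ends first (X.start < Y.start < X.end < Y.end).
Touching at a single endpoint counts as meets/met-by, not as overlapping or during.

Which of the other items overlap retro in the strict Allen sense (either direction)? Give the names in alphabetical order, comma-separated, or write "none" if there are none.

design_review, rehearsal, triage

Target retro = [t=535, t=625].
demo [t=69, t=374] → before → no.
design_review [t=388, t=543] → overlaps → yes.
rehearsal [t=475, t=581] → overlaps → yes.
snapshot [t=541, t=575] → during → no.
standup [t=353, t=402] → before → no.
triage [t=206, t=543] → overlaps → yes.
Result: design_review, rehearsal, triage.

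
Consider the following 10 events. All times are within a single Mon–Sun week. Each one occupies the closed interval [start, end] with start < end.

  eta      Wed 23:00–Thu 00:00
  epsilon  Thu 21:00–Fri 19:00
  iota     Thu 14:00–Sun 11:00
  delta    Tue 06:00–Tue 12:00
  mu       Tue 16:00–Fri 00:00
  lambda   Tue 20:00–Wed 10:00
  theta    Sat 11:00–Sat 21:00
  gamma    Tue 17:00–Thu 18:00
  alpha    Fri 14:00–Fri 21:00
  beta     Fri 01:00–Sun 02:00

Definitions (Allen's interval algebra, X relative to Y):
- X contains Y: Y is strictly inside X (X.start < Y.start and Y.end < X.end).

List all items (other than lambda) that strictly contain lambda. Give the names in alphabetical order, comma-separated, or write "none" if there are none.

gamma, mu

Target lambda = [Tue 20:00, Wed 10:00].
alpha [Fri 14:00, Fri 21:00] → after → no.
beta [Fri 01:00, Sun 02:00] → after → no.
delta [Tue 06:00, Tue 12:00] → before → no.
epsilon [Thu 21:00, Fri 19:00] → after → no.
eta [Wed 23:00, Thu 00:00] → after → no.
gamma [Tue 17:00, Thu 18:00] → contains → yes.
iota [Thu 14:00, Sun 11:00] → after → no.
mu [Tue 16:00, Fri 00:00] → contains → yes.
theta [Sat 11:00, Sat 21:00] → after → no.
Result: gamma, mu.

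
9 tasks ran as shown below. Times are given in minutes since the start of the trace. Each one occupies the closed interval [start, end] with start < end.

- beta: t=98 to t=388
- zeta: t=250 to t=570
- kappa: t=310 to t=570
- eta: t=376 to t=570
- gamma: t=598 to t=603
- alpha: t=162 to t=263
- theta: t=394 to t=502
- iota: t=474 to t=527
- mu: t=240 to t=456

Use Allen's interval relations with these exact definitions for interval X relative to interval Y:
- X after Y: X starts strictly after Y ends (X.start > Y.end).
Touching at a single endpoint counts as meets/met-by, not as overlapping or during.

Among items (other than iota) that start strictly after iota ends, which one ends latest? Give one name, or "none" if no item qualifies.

Target iota = [t=474, t=527].
alpha [t=162, t=263] → before → excluded.
beta [t=98, t=388] → before → excluded.
eta [t=376, t=570] → contains → excluded.
gamma [t=598, t=603] → after → candidate.
kappa [t=310, t=570] → contains → excluded.
mu [t=240, t=456] → before → excluded.
theta [t=394, t=502] → overlaps → excluded.
zeta [t=250, t=570] → contains → excluded.
Among candidates, latest end is t=603 → gamma.

gamma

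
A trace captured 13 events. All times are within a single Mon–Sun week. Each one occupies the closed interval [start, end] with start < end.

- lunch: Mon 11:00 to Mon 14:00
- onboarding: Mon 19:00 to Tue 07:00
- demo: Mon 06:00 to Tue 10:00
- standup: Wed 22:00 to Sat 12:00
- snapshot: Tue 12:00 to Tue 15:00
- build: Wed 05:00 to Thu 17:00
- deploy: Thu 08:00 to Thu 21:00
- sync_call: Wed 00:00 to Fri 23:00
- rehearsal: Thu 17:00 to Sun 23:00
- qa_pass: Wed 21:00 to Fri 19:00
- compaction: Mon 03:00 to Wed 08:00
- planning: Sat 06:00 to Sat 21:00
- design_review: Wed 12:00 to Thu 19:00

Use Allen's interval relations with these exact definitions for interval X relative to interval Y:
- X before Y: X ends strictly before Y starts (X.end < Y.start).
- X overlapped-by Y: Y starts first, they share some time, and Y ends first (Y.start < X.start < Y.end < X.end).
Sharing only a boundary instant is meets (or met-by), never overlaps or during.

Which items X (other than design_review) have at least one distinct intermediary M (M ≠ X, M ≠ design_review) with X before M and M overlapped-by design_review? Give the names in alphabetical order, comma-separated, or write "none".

Target design_review = [Wed 12:00, Thu 19:00].
Intermediaries M with M overlapped-by design_review: deploy, qa_pass, rehearsal, standup.
Via deploy — items with X before deploy: compaction, demo, lunch, onboarding, snapshot.
Via qa_pass — items with X before qa_pass: compaction, demo, lunch, onboarding, snapshot.
Via rehearsal — items with X before rehearsal: compaction, demo, lunch, onboarding, snapshot.
Via standup — items with X before standup: compaction, demo, lunch, onboarding, snapshot.
Union: compaction, demo, lunch, onboarding, snapshot.

compaction, demo, lunch, onboarding, snapshot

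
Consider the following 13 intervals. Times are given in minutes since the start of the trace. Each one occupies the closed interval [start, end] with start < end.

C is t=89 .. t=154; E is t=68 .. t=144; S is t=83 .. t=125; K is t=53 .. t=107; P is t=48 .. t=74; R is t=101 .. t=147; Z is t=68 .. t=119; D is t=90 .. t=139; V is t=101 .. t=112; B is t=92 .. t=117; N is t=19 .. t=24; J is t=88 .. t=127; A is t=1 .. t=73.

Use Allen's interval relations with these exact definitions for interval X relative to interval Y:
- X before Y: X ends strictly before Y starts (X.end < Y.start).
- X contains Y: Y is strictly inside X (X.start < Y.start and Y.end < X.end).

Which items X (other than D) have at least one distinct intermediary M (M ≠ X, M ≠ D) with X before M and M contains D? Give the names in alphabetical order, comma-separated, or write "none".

Target D = [t=90, t=139].
Intermediaries M with M contains D: C, E.
Via C — items with X before C: A, N, P.
Via E — items with X before E: N.
Union: A, N, P.

A, N, P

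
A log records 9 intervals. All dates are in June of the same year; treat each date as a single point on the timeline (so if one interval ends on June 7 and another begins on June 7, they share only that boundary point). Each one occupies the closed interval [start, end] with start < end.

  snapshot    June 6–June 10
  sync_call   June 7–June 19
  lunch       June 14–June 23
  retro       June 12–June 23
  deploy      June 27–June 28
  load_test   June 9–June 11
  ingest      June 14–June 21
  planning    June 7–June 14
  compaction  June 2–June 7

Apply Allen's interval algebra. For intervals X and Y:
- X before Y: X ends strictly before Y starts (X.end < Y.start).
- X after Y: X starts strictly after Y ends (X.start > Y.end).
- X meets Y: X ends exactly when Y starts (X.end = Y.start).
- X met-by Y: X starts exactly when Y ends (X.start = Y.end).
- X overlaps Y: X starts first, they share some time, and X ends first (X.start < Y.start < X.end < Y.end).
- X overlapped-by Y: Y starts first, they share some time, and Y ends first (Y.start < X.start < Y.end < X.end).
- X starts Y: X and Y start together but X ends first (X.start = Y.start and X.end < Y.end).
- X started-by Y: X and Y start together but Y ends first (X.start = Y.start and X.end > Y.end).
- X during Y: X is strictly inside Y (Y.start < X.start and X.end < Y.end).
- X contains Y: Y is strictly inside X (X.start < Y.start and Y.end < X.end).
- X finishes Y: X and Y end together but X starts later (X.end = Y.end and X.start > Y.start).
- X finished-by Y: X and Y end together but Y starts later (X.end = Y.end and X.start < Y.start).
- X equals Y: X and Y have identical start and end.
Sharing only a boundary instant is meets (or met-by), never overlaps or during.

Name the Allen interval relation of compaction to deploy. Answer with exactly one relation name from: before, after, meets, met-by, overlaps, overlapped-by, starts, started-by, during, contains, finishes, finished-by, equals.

compaction = [June 2, June 7]; deploy = [June 27, June 28].
Compare endpoints: compaction.start < deploy.start, compaction.start < deploy.end, compaction.end < deploy.start, compaction.end < deploy.end.
That pattern is 'before'.

before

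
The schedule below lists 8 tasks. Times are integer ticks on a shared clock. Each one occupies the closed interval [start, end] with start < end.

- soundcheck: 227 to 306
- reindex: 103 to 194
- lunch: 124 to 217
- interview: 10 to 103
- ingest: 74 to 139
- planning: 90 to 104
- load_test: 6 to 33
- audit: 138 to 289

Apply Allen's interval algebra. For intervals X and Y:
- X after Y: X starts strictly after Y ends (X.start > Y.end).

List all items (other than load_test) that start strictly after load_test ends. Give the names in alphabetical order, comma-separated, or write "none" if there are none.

Target load_test = [6, 33].
audit [138, 289] → after → yes.
ingest [74, 139] → after → yes.
interview [10, 103] → overlapped-by → no.
lunch [124, 217] → after → yes.
planning [90, 104] → after → yes.
reindex [103, 194] → after → yes.
soundcheck [227, 306] → after → yes.
Result: audit, ingest, lunch, planning, reindex, soundcheck.

audit, ingest, lunch, planning, reindex, soundcheck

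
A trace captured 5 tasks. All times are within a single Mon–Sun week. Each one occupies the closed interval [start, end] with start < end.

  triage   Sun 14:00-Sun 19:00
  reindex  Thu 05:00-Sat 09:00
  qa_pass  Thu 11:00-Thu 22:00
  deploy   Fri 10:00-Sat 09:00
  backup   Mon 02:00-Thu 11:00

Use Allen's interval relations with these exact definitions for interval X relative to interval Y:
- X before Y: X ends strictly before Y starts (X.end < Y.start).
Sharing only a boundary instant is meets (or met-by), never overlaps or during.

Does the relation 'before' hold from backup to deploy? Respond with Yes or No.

backup = [Mon 02:00, Thu 11:00], deploy = [Fri 10:00, Sat 09:00].
Actual relation of backup to deploy: before.
Asked whether 'before' holds → Yes.

Yes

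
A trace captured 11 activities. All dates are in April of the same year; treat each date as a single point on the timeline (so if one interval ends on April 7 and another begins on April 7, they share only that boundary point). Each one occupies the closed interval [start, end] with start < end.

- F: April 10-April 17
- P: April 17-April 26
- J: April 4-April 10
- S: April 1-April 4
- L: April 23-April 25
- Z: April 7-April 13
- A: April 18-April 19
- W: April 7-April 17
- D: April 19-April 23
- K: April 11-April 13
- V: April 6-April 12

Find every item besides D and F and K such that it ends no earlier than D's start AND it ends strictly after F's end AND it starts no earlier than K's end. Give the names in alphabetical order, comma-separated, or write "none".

A, L, P

Conditions: its end is no earlier than D's start (X.end >= April 19) AND its end is strictly after F's end (X.end > April 17) AND its start is no earlier than K's end (X.start >= April 13).
A: end April 19 >= April 19? ✓; end April 19 > April 17? ✓; start April 18 >= April 13? ✓ → yes.
J: end April 10 >= April 19? ✗; end April 10 > April 17? ✗; start April 4 >= April 13? ✗ → no.
L: end April 25 >= April 19? ✓; end April 25 > April 17? ✓; start April 23 >= April 13? ✓ → yes.
P: end April 26 >= April 19? ✓; end April 26 > April 17? ✓; start April 17 >= April 13? ✓ → yes.
S: end April 4 >= April 19? ✗; end April 4 > April 17? ✗; start April 1 >= April 13? ✗ → no.
V: end April 12 >= April 19? ✗; end April 12 > April 17? ✗; start April 6 >= April 13? ✗ → no.
W: end April 17 >= April 19? ✗; end April 17 > April 17? ✗; start April 7 >= April 13? ✗ → no.
Z: end April 13 >= April 19? ✗; end April 13 > April 17? ✗; start April 7 >= April 13? ✗ → no.
Result: A, L, P.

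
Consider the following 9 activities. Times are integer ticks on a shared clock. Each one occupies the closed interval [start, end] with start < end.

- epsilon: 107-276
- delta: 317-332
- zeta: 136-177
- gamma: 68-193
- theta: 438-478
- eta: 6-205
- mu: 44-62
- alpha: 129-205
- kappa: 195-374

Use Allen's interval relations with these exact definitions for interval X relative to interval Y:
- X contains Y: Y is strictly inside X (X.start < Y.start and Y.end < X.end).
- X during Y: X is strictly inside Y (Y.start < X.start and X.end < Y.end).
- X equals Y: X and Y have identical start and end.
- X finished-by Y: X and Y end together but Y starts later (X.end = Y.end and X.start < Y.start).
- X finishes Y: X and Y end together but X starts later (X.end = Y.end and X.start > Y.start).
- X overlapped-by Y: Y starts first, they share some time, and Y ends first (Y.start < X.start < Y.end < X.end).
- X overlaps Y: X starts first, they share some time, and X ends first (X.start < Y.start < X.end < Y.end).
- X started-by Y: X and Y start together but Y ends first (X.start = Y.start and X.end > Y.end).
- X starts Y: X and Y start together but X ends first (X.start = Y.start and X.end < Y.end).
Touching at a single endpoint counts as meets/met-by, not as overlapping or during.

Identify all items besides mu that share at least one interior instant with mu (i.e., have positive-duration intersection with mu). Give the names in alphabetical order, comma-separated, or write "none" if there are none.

Target mu = [44, 62].
alpha [129, 205] → after → no.
delta [317, 332] → after → no.
epsilon [107, 276] → after → no.
eta [6, 205] → contains → yes.
gamma [68, 193] → after → no.
kappa [195, 374] → after → no.
theta [438, 478] → after → no.
zeta [136, 177] → after → no.
Result: eta.

eta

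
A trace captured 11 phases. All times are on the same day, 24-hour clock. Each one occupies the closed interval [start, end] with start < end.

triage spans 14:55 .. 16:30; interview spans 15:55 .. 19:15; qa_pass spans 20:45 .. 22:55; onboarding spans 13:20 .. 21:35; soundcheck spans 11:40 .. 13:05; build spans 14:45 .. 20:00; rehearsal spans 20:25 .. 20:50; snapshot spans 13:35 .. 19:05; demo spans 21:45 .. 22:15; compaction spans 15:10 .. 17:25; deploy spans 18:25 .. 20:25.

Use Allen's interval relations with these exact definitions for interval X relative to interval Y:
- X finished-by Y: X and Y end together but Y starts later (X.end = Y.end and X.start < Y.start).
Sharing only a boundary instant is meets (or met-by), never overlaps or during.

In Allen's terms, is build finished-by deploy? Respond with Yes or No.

build = [14:45, 20:00], deploy = [18:25, 20:25].
Actual relation of build to deploy: overlaps.
Asked whether 'finished-by' holds → No.

No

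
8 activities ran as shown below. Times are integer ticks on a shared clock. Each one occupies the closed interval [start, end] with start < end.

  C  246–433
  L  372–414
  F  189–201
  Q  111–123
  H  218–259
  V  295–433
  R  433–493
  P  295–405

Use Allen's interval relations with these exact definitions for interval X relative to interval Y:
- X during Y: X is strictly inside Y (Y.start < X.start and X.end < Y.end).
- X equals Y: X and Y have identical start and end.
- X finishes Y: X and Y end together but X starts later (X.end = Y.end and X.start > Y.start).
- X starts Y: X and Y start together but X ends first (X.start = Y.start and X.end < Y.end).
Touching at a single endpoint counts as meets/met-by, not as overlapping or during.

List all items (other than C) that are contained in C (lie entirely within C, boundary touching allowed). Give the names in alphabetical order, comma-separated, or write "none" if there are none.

L, P, V

Target C = [246, 433].
F [189, 201] → before → no.
H [218, 259] → overlaps → no.
L [372, 414] → during → yes.
P [295, 405] → during → yes.
Q [111, 123] → before → no.
R [433, 493] → met-by → no.
V [295, 433] → finishes → yes.
Result: L, P, V.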